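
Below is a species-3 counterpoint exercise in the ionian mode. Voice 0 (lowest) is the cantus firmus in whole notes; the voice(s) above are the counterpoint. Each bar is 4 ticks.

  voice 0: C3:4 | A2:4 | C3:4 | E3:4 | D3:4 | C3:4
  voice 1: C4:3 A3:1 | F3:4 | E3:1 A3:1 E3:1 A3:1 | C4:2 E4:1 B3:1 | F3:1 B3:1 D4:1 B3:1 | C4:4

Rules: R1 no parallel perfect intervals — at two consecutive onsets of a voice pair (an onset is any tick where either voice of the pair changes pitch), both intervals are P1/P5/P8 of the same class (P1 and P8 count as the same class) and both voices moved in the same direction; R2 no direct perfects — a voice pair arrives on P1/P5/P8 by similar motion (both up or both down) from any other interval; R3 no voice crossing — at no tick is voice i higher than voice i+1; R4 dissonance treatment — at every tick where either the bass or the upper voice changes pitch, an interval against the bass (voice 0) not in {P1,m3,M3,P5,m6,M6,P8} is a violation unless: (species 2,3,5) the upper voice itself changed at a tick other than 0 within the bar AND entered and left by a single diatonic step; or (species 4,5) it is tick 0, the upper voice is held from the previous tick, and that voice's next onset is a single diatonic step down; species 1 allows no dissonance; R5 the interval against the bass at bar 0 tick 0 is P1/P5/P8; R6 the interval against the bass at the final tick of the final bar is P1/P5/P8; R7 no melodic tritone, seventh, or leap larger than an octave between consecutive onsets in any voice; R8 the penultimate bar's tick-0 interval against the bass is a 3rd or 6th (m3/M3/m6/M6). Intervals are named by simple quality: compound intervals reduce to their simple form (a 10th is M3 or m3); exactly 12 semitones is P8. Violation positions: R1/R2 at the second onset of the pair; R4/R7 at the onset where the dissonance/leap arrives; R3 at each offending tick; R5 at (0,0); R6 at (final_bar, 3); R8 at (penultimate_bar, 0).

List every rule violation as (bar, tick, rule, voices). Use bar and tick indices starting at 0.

(4, 0, R7, (1,))
(4, 1, R7, (1,))

bar 0: v0=C3 v1=C4 downbeat P8
bar 1: v0=A2 v1=F3 downbeat m6
bar 2: v0=C3 v1=E3 downbeat M3
bar 3: v0=E3 v1=C4 downbeat m6
bar 4: v0=D3 v1=F3 downbeat m3
bar 5: v0=C3 v1=C4 downbeat P8
  -> R7 @ bar 4 tick 0 v(1,): B3->F3 leap 6st
  -> R7 @ bar 4 tick 1 v(1,): F3->B3 leap 6st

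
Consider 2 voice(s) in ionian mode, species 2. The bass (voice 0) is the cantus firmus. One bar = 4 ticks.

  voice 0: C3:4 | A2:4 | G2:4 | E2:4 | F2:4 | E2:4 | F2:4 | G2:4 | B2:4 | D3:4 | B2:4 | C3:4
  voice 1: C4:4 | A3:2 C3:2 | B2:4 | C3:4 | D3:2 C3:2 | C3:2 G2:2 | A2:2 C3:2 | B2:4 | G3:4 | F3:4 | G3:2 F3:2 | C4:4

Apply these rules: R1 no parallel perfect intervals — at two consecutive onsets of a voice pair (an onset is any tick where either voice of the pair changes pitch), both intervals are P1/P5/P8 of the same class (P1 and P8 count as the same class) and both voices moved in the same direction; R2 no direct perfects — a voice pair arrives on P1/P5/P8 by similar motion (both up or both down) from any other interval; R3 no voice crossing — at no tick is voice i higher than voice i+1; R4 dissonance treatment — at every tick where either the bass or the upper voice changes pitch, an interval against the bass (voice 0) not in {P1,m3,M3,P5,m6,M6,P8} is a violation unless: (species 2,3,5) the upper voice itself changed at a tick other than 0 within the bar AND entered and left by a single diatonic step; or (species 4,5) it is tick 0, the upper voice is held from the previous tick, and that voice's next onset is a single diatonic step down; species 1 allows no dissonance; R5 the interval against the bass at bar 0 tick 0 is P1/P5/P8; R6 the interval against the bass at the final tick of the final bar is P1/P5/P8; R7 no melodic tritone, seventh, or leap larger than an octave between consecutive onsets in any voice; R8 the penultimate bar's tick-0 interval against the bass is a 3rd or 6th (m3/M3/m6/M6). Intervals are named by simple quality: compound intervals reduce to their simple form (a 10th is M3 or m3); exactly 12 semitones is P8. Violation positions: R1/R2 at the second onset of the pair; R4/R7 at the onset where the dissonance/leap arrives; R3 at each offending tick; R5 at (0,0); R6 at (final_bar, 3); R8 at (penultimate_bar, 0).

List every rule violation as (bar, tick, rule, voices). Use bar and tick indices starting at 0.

(1, 0, R1, (0, 1))
(10, 2, R4, (0, 1))
(11, 0, R2, (0, 1))

bar 0: v0=C3 v1=C4 downbeat P8
bar 1: v0=A2 v1=A3 downbeat P8
bar 2: v0=G2 v1=B2 downbeat M3
bar 3: v0=E2 v1=C3 downbeat m6
bar 4: v0=F2 v1=D3 downbeat M6
bar 5: v0=E2 v1=C3 downbeat m6
bar 6: v0=F2 v1=A2 downbeat M3
bar 7: v0=G2 v1=B2 downbeat M3
bar 8: v0=B2 v1=G3 downbeat m6
bar 9: v0=D3 v1=F3 downbeat m3
bar 10: v0=B2 v1=G3 downbeat m6
bar 11: v0=C3 v1=C4 downbeat P8
  -> R1 @ bar 1 tick 0 v(0, 1): C3/C4 P8 -> A2/A3 P8 similar
  -> R4 @ bar 10 tick 2 v(0, 1): B2/F3 TT untreated
  -> R2 @ bar 11 tick 0 v(0, 1): B2/F3 TT -> C3/C4 P8 similar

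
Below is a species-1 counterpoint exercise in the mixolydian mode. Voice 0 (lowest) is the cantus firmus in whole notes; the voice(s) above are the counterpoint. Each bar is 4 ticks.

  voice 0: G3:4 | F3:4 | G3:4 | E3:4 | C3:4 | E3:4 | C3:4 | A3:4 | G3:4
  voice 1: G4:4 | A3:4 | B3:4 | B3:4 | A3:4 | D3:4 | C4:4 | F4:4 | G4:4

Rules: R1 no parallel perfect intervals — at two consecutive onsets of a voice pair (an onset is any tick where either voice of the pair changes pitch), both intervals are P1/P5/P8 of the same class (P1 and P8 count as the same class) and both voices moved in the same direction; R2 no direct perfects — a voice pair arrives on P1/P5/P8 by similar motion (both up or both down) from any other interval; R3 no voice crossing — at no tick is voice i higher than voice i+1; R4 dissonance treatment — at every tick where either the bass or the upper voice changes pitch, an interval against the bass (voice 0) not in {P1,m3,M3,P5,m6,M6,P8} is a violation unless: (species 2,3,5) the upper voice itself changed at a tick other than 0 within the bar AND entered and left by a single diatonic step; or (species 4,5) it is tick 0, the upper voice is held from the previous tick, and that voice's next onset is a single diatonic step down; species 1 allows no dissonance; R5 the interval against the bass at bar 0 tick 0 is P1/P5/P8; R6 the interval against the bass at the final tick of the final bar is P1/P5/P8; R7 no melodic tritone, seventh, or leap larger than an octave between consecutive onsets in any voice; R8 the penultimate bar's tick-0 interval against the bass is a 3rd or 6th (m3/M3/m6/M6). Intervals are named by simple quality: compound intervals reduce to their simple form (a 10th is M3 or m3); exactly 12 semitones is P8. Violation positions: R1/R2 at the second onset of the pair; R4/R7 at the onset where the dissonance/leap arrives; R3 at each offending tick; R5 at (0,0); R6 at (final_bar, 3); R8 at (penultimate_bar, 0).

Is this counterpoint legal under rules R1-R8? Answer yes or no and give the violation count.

No (7 violations)

bar 0: v0=G3 v1=G4 (P8)
bar 1: v0=F3 v1=A3 (M3)
bar 2: v0=G3 v1=B3 (M3)
bar 3: v0=E3 v1=B3 (P5)
bar 4: v0=C3 v1=A3 (M6)
bar 5: v0=E3 v1=D3 (M2)
bar 6: v0=C3 v1=C4 (P8)
bar 7: v0=A3 v1=F4 (m6)
bar 8: v0=G3 v1=G4 (P8)
  R7 @ bar1.0: G4->A3 leap 10st
  R3 @ bar5.0: E3 above D3
  R4 @ bar5.0: E3/D3 M2 untreated
  R3 @ bar5.1: E3 above D3
  R3 @ bar5.2: E3 above D3
  R3 @ bar5.3: E3 above D3
  R7 @ bar6.0: D3->C4 leap 10st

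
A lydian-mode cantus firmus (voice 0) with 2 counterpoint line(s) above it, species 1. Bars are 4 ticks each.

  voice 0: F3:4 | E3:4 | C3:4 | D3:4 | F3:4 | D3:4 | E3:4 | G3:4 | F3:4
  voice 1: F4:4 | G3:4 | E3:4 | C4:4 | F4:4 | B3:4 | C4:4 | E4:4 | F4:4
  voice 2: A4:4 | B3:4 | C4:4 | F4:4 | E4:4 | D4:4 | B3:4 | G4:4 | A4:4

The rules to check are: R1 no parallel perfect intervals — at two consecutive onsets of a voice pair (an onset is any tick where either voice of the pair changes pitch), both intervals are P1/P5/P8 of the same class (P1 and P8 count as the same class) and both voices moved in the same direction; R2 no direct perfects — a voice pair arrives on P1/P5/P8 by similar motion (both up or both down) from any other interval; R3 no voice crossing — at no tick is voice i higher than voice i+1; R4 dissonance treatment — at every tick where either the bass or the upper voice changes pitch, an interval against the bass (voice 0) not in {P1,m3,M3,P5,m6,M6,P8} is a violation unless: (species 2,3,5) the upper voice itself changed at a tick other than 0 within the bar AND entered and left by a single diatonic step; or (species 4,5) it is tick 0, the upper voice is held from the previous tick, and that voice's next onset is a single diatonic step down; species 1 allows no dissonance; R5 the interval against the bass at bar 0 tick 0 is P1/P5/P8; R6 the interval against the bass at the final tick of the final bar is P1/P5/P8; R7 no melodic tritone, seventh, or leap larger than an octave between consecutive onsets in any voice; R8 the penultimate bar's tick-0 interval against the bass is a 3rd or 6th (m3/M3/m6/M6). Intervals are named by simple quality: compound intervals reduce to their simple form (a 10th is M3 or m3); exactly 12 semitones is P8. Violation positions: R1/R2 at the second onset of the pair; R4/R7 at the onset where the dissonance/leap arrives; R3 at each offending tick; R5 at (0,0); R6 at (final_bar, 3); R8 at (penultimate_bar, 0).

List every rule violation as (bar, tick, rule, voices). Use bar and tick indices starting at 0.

bar 0: v0=F3 v1=F4 v2=A4 downbeat M3
bar 1: v0=E3 v1=G3 v2=B3 downbeat P5
bar 2: v0=C3 v1=E3 v2=C4 downbeat P8
bar 3: v0=D3 v1=C4 v2=F4 downbeat m3
bar 4: v0=F3 v1=F4 v2=E4 downbeat M7
bar 5: v0=D3 v1=B3 v2=D4 downbeat P8
bar 6: v0=E3 v1=C4 v2=B3 downbeat P5
bar 7: v0=G3 v1=E4 v2=G4 downbeat P8
bar 8: v0=F3 v1=F4 v2=A4 downbeat M3
  -> R5 @ bar 0 tick 0 v(0, 2): opens on M3
  -> R2 @ bar 1 tick 0 v(0, 2): F3/A4 M3 -> E3/B3 P5 similar
  -> R7 @ bar 1 tick 0 v(1,): F4->G3 leap 10st
  -> R7 @ bar 1 tick 0 v(2,): A4->B3 leap 10st
  -> R4 @ bar 3 tick 0 v(0, 1): D3/C4 m7 untreated
  -> R2 @ bar 4 tick 0 v(0, 1): D3/C4 m7 -> F3/F4 P8 similar
  -> R3 @ bar 4 tick 0 v(1, 2): F4 above E4
  -> R4 @ bar 4 tick 0 v(0, 2): F3/E4 M7 untreated
  -> R3 @ bar 4 tick 1 v(1, 2): F4 above E4
  -> R3 @ bar 4 tick 2 v(1, 2): F4 above E4
  -> R3 @ bar 4 tick 3 v(1, 2): F4 above E4
  -> R2 @ bar 5 tick 0 v(0, 2): F3/E4 M7 -> D3/D4 P8 similar
  -> R7 @ bar 5 tick 0 v(1,): F4->B3 leap 6st
  -> R3 @ bar 6 tick 0 v(1, 2): C4 above B3
  -> R3 @ bar 6 tick 1 v(1, 2): C4 above B3
  -> R3 @ bar 6 tick 2 v(1, 2): C4 above B3
  -> R3 @ bar 6 tick 3 v(1, 2): C4 above B3
  -> R2 @ bar 7 tick 0 v(0, 2): E3/B3 P5 -> G3/G4 P8 similar
  -> R8 @ bar 7 tick 0 v(0, 2): penult P8 not 3rd/6th
  -> R6 @ bar 8 tick 3 v(0, 2): closes on M3

(0, 0, R5, (0, 2))
(1, 0, R2, (0, 2))
(1, 0, R7, (1,))
(1, 0, R7, (2,))
(3, 0, R4, (0, 1))
(4, 0, R2, (0, 1))
(4, 0, R3, (1, 2))
(4, 0, R4, (0, 2))
(4, 1, R3, (1, 2))
(4, 2, R3, (1, 2))
(4, 3, R3, (1, 2))
(5, 0, R2, (0, 2))
(5, 0, R7, (1,))
(6, 0, R3, (1, 2))
(6, 1, R3, (1, 2))
(6, 2, R3, (1, 2))
(6, 3, R3, (1, 2))
(7, 0, R2, (0, 2))
(7, 0, R8, (0, 2))
(8, 3, R6, (0, 2))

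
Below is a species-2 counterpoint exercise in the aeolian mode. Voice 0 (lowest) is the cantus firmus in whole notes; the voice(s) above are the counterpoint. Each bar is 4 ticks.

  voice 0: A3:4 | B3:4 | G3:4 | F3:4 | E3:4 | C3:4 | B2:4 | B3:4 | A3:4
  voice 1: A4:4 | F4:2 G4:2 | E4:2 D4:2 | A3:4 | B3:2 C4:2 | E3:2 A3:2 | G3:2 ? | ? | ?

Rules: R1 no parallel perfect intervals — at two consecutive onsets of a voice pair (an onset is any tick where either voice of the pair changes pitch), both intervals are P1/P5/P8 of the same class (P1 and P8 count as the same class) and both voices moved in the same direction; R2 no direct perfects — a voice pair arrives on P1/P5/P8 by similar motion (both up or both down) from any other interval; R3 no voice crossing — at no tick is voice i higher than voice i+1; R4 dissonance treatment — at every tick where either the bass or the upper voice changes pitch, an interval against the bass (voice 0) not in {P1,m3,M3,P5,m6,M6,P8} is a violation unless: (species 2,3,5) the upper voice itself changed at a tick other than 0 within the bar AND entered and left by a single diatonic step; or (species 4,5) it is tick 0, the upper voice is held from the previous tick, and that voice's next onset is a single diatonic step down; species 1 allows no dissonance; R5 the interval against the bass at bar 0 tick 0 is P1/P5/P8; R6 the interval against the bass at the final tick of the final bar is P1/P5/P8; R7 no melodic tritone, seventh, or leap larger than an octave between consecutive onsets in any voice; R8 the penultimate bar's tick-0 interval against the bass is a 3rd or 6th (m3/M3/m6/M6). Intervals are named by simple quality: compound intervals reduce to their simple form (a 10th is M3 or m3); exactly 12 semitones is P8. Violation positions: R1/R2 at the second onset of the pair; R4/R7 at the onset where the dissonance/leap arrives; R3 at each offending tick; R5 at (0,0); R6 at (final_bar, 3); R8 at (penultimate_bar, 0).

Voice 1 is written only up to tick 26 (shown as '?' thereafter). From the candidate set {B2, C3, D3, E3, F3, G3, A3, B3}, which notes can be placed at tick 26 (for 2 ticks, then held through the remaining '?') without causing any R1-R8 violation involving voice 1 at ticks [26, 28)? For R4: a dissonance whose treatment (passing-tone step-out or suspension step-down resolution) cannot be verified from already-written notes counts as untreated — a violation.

{B2, B3, D3, G3}

B2: legal
C3: violates R4
D3: legal
E3: violates R4
F3: violates R4
G3: legal
A3: violates R4
B3: legal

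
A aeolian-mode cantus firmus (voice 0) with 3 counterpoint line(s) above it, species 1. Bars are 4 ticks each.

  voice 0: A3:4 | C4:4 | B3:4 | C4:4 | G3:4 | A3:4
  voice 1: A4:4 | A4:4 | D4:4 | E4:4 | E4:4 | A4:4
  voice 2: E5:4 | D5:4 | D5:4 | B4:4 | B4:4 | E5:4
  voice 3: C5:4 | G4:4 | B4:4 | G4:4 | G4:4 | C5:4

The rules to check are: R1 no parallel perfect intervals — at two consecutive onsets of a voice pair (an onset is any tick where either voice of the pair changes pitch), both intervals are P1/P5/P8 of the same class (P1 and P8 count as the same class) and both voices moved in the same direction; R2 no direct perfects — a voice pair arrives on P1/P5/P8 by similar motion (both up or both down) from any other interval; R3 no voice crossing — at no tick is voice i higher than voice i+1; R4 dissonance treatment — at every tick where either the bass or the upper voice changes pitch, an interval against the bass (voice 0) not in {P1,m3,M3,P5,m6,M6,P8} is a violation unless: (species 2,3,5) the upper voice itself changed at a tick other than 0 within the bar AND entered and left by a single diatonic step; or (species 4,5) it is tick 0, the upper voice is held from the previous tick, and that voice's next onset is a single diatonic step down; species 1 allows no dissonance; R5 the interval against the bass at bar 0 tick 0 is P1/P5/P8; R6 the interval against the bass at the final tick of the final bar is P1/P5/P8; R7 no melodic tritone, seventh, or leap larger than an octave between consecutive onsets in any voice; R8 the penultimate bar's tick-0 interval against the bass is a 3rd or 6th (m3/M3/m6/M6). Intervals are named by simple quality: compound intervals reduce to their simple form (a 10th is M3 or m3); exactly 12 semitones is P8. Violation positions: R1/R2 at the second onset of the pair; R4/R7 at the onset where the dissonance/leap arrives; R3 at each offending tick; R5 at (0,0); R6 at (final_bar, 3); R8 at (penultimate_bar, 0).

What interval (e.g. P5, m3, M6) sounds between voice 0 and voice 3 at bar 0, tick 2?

voice 0=A3 voice 3=C5 -> m3

m3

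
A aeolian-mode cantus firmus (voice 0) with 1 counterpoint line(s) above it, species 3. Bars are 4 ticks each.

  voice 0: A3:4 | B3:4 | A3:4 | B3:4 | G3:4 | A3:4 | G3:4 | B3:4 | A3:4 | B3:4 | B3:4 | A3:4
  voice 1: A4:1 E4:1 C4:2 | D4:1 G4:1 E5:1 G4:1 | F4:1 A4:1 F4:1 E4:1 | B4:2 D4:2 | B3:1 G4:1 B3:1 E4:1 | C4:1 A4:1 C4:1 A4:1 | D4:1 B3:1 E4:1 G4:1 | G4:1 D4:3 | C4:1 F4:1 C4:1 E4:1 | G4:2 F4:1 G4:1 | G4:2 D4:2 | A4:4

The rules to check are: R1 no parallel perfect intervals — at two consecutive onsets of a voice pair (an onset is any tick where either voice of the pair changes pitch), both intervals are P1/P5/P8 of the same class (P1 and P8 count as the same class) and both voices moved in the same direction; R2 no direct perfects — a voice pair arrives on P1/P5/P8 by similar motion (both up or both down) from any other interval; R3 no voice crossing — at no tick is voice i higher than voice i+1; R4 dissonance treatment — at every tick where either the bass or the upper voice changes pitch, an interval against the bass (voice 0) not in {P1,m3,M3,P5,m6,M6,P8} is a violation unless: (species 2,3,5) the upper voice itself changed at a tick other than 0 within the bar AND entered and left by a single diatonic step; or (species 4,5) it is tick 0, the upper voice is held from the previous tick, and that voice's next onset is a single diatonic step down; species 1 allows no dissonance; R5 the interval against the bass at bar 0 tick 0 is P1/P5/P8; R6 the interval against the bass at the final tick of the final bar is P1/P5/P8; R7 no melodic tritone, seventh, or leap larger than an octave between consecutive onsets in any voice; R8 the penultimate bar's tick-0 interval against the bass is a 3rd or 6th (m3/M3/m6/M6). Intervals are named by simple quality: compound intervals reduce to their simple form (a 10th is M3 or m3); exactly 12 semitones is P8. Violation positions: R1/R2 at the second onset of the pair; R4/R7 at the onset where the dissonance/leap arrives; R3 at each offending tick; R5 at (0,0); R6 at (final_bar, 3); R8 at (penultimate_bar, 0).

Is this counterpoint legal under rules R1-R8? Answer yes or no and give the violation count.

No (3 violations)

bar 0: v0=A3 v1=A4 (P8)
bar 1: v0=B3 v1=D4 (m3)
bar 2: v0=A3 v1=F4 (m6)
bar 3: v0=B3 v1=B4 (P8)
bar 4: v0=G3 v1=B3 (M3)
bar 5: v0=A3 v1=C4 (m3)
bar 6: v0=G3 v1=D4 (P5)
bar 7: v0=B3 v1=G4 (m6)
bar 8: v0=A3 v1=C4 (m3)
bar 9: v0=B3 v1=G4 (m6)
bar 10: v0=B3 v1=G4 (m6)
bar 11: v0=A3 v1=A4 (P8)
  R4 @ bar1.2: B3/E5 P4 untreated
  R2 @ bar3.0: A3/E4 P5 -> B3/B4 P8 similar
  R2 @ bar6.0: A3/A4 P8 -> G3/D4 P5 similar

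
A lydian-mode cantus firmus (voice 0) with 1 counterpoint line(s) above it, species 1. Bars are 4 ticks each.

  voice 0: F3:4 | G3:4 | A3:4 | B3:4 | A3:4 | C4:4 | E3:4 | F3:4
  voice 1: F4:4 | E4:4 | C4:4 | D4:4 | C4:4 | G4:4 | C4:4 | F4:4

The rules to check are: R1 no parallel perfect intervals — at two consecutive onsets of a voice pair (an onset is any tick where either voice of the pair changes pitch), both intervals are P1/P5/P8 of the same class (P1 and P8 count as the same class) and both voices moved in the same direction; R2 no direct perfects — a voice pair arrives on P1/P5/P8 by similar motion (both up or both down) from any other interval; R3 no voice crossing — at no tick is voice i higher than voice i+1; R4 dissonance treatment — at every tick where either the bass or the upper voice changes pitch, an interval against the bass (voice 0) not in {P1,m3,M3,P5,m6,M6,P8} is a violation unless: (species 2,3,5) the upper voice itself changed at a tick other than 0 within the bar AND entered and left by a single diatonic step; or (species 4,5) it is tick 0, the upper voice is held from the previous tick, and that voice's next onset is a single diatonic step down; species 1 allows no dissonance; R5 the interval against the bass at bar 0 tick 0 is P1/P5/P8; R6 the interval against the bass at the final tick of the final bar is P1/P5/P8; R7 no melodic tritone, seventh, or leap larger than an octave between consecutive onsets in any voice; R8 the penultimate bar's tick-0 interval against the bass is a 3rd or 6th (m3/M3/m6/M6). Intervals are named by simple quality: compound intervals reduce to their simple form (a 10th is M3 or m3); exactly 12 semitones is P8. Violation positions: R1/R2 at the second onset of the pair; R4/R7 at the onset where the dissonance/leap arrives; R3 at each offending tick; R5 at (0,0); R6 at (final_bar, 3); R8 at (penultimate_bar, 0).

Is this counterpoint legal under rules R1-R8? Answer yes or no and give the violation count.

No (2 violations)

bar 0: v0=F3 v1=F4 (P8)
bar 1: v0=G3 v1=E4 (M6)
bar 2: v0=A3 v1=C4 (m3)
bar 3: v0=B3 v1=D4 (m3)
bar 4: v0=A3 v1=C4 (m3)
bar 5: v0=C4 v1=G4 (P5)
bar 6: v0=E3 v1=C4 (m6)
bar 7: v0=F3 v1=F4 (P8)
  R2 @ bar5.0: A3/C4 m3 -> C4/G4 P5 similar
  R2 @ bar7.0: E3/C4 m6 -> F3/F4 P8 similar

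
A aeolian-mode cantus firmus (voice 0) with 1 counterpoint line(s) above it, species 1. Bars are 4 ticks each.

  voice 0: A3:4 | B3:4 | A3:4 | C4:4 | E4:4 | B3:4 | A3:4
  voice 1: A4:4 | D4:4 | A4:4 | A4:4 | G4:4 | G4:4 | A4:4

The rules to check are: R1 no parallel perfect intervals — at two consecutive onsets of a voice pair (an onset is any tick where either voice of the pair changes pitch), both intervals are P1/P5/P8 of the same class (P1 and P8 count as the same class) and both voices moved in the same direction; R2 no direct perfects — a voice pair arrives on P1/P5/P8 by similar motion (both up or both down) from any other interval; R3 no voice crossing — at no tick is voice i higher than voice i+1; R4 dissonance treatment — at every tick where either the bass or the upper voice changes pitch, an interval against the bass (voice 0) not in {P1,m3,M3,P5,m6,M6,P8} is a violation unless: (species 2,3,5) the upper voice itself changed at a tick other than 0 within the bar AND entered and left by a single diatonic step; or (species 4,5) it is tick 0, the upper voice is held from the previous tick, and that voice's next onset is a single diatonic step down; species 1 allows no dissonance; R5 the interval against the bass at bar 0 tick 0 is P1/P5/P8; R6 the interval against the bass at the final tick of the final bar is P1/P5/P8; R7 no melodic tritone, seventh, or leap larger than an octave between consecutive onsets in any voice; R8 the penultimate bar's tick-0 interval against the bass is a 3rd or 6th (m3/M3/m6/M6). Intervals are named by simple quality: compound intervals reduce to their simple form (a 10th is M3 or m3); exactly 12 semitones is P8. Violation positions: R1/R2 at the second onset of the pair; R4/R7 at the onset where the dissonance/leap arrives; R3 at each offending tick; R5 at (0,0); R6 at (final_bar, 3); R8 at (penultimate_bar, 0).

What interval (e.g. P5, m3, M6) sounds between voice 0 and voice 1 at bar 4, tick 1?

m3

voice 0=E4 voice 1=G4 -> m3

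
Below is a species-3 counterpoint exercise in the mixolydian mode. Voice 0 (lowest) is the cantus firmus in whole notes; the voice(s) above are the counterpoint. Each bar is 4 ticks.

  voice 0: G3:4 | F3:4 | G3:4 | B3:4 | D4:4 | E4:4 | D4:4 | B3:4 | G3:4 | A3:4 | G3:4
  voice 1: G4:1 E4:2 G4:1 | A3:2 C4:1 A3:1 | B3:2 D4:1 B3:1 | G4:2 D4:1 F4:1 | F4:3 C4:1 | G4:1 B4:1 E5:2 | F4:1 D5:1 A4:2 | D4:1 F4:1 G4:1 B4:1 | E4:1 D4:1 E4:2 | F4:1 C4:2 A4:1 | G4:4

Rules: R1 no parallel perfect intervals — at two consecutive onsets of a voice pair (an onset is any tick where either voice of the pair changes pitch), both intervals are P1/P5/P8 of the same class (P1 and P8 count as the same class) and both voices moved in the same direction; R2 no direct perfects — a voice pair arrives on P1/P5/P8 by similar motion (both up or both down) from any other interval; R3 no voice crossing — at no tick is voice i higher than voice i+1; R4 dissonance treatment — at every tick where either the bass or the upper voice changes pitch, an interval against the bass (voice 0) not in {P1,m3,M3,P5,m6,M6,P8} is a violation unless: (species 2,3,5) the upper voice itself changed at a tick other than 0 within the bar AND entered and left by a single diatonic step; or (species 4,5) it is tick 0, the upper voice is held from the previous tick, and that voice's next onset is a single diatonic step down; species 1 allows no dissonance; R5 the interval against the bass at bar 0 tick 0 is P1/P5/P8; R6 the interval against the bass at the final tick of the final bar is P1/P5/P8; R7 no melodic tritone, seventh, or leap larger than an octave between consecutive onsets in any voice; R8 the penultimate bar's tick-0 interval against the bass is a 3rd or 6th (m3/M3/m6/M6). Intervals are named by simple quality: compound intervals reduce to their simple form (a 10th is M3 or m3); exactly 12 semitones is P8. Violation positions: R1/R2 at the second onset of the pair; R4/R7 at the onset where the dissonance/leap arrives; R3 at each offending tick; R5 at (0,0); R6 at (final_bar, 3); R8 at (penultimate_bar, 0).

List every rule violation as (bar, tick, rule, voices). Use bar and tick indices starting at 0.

(1, 0, R7, (1,))
(3, 3, R4, (0, 1))
(4, 3, R3, (0, 1))
(4, 3, R4, (0, 1))
(6, 0, R7, (1,))
(7, 1, R4, (0, 1))
(10, 0, R1, (0, 1))

bar 0: v0=G3 v1=G4 downbeat P8
bar 1: v0=F3 v1=A3 downbeat M3
bar 2: v0=G3 v1=B3 downbeat M3
bar 3: v0=B3 v1=G4 downbeat m6
bar 4: v0=D4 v1=F4 downbeat m3
bar 5: v0=E4 v1=G4 downbeat m3
bar 6: v0=D4 v1=F4 downbeat m3
bar 7: v0=B3 v1=D4 downbeat m3
bar 8: v0=G3 v1=E4 downbeat M6
bar 9: v0=A3 v1=F4 downbeat m6
bar 10: v0=G3 v1=G4 downbeat P8
  -> R7 @ bar 1 tick 0 v(1,): G4->A3 leap 10st
  -> R4 @ bar 3 tick 3 v(0, 1): B3/F4 TT untreated
  -> R3 @ bar 4 tick 3 v(0, 1): D4 above C4
  -> R4 @ bar 4 tick 3 v(0, 1): D4/C4 M2 untreated
  -> R7 @ bar 6 tick 0 v(1,): E5->F4 leap 11st
  -> R4 @ bar 7 tick 1 v(0, 1): B3/F4 TT untreated
  -> R1 @ bar 10 tick 0 v(0, 1): A3/A4 P8 -> G3/G4 P8 similar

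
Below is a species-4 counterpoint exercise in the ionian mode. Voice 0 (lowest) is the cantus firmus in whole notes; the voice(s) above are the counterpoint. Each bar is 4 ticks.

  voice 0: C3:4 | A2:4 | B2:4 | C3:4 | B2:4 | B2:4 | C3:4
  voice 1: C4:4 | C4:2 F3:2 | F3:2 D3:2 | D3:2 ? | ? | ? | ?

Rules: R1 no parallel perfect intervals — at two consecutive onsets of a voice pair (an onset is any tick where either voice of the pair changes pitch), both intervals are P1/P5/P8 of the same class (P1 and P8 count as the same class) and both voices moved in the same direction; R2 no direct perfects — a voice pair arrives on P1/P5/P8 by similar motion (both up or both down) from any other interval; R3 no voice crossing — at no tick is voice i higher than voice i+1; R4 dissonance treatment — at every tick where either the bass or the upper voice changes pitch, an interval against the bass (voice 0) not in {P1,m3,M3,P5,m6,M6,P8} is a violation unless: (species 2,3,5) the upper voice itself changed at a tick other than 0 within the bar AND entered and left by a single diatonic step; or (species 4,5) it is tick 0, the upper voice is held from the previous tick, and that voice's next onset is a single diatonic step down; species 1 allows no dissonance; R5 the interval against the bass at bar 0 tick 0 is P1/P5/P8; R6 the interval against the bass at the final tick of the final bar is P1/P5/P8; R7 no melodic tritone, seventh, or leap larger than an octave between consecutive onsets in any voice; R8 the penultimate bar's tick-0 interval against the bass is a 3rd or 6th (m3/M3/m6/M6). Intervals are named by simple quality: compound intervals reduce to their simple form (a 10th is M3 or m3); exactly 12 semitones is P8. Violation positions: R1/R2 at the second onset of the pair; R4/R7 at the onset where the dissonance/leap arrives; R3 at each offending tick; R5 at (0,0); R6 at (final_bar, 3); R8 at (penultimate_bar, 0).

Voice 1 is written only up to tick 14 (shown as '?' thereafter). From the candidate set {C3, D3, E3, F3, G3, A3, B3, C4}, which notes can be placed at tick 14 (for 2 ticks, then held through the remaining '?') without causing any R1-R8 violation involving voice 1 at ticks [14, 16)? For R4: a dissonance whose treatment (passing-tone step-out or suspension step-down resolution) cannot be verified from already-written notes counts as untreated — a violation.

C3: legal
D3: legal
E3: legal
F3: violates R4
G3: legal
A3: legal
B3: violates R4
C4: violates R7

{A3, C3, D3, E3, G3}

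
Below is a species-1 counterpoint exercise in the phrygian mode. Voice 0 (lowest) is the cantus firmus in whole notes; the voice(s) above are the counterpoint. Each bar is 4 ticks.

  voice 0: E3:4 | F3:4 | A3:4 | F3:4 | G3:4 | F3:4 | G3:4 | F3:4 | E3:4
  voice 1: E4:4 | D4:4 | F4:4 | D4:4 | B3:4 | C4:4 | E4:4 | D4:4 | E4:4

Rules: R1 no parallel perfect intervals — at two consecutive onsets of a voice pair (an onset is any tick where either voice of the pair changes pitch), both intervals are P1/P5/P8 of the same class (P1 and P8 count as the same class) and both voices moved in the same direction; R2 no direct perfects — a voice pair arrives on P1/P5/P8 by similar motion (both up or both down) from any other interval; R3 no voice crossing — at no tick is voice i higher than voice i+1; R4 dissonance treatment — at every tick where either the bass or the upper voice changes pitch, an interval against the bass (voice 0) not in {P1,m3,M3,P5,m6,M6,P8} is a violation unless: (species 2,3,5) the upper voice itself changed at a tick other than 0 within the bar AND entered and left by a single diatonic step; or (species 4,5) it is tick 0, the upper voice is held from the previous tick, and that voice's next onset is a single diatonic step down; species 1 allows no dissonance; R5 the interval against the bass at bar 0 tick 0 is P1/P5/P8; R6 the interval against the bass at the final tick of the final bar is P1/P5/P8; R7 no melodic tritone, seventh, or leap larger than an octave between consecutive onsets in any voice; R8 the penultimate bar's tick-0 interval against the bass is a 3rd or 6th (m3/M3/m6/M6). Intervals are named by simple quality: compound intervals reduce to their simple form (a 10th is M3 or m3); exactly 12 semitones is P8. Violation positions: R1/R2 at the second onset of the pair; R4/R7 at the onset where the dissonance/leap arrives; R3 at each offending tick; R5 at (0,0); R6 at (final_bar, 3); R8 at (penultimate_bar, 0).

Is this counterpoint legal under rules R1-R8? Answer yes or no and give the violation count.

bar 0: v0=E3 v1=E4 (P8)
bar 1: v0=F3 v1=D4 (M6)
bar 2: v0=A3 v1=F4 (m6)
bar 3: v0=F3 v1=D4 (M6)
bar 4: v0=G3 v1=B3 (M3)
bar 5: v0=F3 v1=C4 (P5)
bar 6: v0=G3 v1=E4 (M6)
bar 7: v0=F3 v1=D4 (M6)
bar 8: v0=E3 v1=E4 (P8)

Yes (0 violations)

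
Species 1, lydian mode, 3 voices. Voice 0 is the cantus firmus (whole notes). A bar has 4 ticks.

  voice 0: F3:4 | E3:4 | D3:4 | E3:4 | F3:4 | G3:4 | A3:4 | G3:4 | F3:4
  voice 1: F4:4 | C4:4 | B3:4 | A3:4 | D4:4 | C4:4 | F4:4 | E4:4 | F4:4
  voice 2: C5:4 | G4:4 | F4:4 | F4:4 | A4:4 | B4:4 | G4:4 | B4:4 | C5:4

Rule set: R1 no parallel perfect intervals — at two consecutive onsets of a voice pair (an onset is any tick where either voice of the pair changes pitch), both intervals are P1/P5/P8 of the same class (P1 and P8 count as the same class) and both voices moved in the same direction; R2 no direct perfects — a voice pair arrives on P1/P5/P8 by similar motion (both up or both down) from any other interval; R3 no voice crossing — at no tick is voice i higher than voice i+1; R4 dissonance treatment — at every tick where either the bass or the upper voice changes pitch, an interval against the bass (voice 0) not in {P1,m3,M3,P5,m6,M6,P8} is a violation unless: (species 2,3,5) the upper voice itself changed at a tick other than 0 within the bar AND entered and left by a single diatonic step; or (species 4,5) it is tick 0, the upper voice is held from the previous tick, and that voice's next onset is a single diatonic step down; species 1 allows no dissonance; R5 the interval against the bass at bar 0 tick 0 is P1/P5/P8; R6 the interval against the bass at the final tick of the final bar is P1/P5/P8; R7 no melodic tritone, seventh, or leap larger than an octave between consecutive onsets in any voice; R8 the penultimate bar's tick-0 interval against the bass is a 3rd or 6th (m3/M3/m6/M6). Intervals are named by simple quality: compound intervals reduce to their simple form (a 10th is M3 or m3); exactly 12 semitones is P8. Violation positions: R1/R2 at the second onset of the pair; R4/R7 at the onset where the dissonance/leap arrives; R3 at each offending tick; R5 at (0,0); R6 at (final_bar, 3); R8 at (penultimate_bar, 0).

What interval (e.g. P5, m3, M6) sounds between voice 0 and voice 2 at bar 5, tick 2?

voice 0=G3 voice 2=B4 -> M3

M3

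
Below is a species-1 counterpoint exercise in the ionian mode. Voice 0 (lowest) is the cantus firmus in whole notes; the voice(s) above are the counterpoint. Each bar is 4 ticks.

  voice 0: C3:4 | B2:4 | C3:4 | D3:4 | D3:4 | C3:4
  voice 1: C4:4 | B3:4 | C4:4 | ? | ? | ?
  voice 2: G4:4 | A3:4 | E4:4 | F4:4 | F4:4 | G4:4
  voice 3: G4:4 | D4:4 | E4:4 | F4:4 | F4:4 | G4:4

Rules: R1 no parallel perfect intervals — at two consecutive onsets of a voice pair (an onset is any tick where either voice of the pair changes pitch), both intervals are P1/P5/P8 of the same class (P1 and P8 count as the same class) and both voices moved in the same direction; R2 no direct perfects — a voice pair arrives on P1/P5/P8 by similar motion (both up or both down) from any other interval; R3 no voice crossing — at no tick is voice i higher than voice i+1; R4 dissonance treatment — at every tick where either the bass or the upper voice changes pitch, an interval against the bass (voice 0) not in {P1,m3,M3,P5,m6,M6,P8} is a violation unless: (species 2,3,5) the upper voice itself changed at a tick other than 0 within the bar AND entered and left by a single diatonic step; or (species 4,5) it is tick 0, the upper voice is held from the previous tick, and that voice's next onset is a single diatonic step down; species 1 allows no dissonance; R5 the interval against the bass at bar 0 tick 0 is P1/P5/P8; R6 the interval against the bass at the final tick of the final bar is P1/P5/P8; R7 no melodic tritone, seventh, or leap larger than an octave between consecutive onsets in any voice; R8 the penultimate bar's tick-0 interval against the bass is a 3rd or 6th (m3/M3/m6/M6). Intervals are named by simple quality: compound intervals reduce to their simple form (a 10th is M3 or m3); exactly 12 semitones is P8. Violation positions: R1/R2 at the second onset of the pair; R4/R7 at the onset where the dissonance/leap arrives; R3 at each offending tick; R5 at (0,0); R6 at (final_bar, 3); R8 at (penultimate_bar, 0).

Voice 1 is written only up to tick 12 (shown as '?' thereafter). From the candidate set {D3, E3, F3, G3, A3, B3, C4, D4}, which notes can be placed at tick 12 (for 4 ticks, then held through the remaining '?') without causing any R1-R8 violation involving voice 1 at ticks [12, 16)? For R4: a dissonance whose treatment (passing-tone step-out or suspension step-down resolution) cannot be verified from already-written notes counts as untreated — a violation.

D3: violates R7
E3: violates R4
F3: legal
G3: violates R4
A3: legal
B3: legal
C4: violates R4
D4: violates R1

{A3, B3, F3}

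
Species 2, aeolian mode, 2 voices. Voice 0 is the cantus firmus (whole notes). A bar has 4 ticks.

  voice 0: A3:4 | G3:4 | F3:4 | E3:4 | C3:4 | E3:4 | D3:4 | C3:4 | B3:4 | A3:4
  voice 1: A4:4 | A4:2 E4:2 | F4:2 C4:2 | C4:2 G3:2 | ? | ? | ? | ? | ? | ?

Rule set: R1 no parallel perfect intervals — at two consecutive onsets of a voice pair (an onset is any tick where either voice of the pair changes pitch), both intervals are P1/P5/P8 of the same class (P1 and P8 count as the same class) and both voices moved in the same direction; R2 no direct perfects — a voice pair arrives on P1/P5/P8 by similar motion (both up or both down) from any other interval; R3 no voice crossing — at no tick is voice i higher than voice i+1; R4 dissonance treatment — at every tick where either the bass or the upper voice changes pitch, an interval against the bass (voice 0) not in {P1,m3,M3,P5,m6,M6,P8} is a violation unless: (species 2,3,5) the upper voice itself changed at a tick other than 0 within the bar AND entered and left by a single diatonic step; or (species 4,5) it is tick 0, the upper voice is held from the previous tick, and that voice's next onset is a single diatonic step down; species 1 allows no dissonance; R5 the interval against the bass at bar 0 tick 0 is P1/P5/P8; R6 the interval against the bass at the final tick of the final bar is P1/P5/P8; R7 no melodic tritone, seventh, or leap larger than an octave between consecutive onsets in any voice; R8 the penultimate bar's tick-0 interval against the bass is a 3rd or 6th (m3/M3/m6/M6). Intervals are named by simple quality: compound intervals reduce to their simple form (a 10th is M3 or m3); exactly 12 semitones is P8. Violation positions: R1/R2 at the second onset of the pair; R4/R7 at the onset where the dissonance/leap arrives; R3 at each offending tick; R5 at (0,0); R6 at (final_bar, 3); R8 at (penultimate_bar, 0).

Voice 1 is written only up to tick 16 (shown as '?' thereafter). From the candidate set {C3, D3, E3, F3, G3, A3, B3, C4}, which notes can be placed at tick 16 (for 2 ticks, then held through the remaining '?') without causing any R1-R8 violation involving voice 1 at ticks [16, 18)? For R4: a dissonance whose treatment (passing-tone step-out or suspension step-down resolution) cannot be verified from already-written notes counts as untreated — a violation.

{A3, C4, E3, G3}

C3: violates R2
D3: violates R4
E3: legal
F3: violates R4
G3: legal
A3: legal
B3: violates R4
C4: legal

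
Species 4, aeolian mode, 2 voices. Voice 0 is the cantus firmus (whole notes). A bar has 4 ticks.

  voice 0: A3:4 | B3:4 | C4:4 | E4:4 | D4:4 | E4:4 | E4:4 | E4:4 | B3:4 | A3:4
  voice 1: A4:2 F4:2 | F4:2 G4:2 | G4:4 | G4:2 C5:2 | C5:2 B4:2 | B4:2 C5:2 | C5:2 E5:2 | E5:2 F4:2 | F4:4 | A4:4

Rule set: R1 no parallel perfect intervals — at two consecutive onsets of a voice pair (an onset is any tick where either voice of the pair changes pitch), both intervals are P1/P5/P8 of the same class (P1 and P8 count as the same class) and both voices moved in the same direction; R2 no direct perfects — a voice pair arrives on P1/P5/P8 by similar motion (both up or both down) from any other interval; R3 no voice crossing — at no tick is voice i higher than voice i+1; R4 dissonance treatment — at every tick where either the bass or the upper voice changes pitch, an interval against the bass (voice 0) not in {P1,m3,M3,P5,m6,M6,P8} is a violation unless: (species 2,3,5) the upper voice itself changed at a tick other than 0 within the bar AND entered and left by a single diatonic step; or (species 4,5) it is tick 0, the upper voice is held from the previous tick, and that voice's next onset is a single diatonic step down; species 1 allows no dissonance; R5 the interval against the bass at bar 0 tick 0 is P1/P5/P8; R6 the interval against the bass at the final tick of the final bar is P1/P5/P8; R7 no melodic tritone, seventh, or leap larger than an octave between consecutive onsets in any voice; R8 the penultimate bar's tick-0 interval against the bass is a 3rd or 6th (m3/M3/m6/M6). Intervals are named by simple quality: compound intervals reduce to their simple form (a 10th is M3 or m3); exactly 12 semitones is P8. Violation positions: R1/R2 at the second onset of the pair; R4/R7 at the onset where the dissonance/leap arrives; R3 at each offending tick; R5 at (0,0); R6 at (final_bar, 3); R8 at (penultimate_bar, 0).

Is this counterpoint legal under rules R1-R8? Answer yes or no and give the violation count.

No (5 violations)

bar 0: v0=A3 v1=A4 (P8)
bar 1: v0=B3 v1=F4 (TT)
bar 2: v0=C4 v1=G4 (P5)
bar 3: v0=E4 v1=G4 (m3)
bar 4: v0=D4 v1=C5 (m7)
bar 5: v0=E4 v1=B4 (P5)
bar 6: v0=E4 v1=C5 (m6)
bar 7: v0=E4 v1=E5 (P8)
bar 8: v0=B3 v1=F4 (TT)
bar 9: v0=A3 v1=A4 (P8)
  R4 @ bar1.0: B3/F4 TT untreated
  R4 @ bar7.2: E4/F4 m2 untreated
  R7 @ bar7.2: E5->F4 leap 11st
  R4 @ bar8.0: B3/F4 TT untreated
  R8 @ bar8.0: penult TT not 3rd/6th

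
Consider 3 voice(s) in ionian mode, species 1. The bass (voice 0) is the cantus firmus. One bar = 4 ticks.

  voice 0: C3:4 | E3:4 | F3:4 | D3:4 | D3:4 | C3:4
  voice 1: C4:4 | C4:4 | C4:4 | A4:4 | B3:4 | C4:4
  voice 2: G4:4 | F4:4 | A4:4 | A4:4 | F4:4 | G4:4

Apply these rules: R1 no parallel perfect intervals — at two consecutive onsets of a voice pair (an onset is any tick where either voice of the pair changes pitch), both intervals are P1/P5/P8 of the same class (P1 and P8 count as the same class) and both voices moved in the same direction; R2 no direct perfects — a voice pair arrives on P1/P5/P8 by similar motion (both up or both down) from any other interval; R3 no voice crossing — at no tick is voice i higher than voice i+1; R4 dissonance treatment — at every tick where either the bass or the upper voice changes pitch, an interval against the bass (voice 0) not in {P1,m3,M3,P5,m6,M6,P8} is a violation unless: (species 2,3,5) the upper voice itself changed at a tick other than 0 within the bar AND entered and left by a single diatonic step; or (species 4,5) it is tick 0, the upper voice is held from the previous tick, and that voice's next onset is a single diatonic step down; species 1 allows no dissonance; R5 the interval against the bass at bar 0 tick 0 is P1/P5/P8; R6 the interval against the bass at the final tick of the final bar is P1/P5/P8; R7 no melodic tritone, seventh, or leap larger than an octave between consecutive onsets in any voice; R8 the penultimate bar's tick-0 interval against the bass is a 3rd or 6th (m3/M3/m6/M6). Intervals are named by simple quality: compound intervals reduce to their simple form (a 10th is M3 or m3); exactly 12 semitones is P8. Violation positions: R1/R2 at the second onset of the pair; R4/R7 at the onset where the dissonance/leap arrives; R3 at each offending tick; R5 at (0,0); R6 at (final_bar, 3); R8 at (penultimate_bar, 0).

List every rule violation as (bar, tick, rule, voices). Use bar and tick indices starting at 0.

bar 0: v0=C3 v1=C4 v2=G4 downbeat P5
bar 1: v0=E3 v1=C4 v2=F4 downbeat m2
bar 2: v0=F3 v1=C4 v2=A4 downbeat M3
bar 3: v0=D3 v1=A4 v2=A4 downbeat P5
bar 4: v0=D3 v1=B3 v2=F4 downbeat m3
bar 5: v0=C3 v1=C4 v2=G4 downbeat P5
  -> R4 @ bar 1 tick 0 v(0, 2): E3/F4 m2 untreated
  -> R7 @ bar 4 tick 0 v(1,): A4->B3 leap 10st
  -> R2 @ bar 5 tick 0 v(1, 2): B3/F4 TT -> C4/G4 P5 similar

(1, 0, R4, (0, 2))
(4, 0, R7, (1,))
(5, 0, R2, (1, 2))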